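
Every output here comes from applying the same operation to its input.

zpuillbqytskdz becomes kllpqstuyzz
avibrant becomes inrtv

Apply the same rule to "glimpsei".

ilmps

Looking at the pairs, the operation is to sort the characters into alphabetical order, then delete the first 3 characters.
"glimpsei" → "egiilmps" → "ilmps".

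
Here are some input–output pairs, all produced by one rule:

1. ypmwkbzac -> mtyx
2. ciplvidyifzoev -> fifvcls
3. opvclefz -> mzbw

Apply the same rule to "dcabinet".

zykq

The rule is to keep every other character starting from the second (positions 2nd, 4th, 6th, ...), then shift every letter 3 places backward in the alphabet (wrapping around).
Starting from "dcabinet": after the first operation, "cbnt"; after the second, "zykq".
(Check on "opvclefz": → "pcez" → "mzbw" ✓)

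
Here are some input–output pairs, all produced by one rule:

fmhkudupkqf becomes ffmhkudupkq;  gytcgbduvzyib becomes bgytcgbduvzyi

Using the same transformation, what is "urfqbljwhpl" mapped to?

Looking at the pairs, the operation is to move the last character to the front.
Applying that to "urfqbljwhpl" gives "lurfqbljwhp".

lurfqbljwhp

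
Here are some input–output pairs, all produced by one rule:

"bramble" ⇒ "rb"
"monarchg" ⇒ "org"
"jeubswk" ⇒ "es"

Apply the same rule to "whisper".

What's happening: keep one character in every 3, starting at position 2 (positions 2nd, 5th, 8th, ...).
"whisper" → "hp".

hp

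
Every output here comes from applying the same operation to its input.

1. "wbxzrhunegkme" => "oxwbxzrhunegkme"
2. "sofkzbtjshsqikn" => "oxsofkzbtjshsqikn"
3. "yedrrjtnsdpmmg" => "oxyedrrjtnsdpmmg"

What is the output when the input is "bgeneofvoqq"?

oxbgeneofvoqq

What's happening: prepend "ox".
So "bgeneofvoqq" becomes "oxbgeneofvoqq".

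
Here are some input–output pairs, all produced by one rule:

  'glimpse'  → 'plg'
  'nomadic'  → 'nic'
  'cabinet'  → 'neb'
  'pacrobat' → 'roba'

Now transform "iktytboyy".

ytoi

Rule — sort the characters into reverse alphabetical order, then keep every other character starting from the second (positions 2nd, 4th, 6th, ...).
Working it through for "iktytboyy": intermediate "yyyttokib", final "ytoi".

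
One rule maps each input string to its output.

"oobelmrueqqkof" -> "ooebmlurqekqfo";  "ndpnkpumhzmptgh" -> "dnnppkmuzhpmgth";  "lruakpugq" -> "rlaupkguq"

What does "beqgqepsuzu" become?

What's happening: swap each adjacent pair of characters (1↔2, 3↔4, ...).
Applying that to "beqgqepsuzu" gives "ebgqeqspzuu".

ebgqeqspzuu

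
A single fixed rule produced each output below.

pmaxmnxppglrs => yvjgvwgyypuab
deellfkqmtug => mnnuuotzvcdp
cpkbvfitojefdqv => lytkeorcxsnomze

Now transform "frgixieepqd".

Each output is the input with this applied: shift every letter 9 places forward in the alphabet (wrapping around).
On "frgixieepqd" that produces "oaprgrnnyzm".

oaprgrnnyzm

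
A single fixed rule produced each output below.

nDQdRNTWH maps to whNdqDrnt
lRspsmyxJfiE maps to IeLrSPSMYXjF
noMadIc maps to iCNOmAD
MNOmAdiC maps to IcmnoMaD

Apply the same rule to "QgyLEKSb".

sBqGYlek

The rule is to flip the case of every letter, then move the last 2 characters to the front (rotate right by 2).
On "QgyLEKSb": the first step gives "qGYleksB", and the second then gives "sBqGYlek".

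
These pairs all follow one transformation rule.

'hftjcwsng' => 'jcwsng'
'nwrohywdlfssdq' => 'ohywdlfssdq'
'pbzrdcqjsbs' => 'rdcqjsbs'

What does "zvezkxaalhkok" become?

The rule is to delete the first 3 characters.
Doing the same to "zvezkxaalhkok": "zkxaalhkok".

zkxaalhkok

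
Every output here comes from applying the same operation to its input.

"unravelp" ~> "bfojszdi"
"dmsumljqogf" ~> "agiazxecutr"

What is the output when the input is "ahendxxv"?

The transformation: shift every letter 12 places backward in the alphabet (wrapping around), then move the first character to the end.
Applying both steps to "ahendxxv": "ovsbrllj", then "vsbrlljo".

vsbrlljo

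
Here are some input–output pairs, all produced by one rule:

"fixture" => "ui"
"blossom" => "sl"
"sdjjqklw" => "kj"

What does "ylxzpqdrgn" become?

The pattern: reverse the string, then keep one character in every 3, starting at position 3 (positions 3rd, 6th, 9th, ...).
For "ylxzpqdrgn", step one produces "ngrdqpzxly"; step two turns that into "rpl".
(Check on "fixture": → "erutxif" → "ui" ✓)

rpl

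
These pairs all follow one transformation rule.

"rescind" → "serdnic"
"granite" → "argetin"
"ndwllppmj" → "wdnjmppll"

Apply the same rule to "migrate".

Looking at the pairs, the operation is to reverse the string, then move the last 3 characters to the front (rotate right by 3).
Working it through for "migrate": intermediate "etargim", final "gimetar".

gimetar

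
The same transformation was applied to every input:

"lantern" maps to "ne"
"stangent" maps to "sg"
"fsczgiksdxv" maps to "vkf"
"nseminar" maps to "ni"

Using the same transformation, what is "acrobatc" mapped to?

ob

Looking at the pairs, the operation is to sort the characters into reverse alphabetical order, then keep one character in every 3, starting at position 3 (positions 3rd, 6th, 9th, ...).
Working it through for "acrobatc": intermediate "troccbaa", final "ob".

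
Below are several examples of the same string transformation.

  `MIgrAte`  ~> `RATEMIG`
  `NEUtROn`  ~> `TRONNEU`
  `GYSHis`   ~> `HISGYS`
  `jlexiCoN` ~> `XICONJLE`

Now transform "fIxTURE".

In each case the input is transformed by: move the first 3 characters to the end (rotate left by 3), then convert every letter to uppercase.
Starting from "fIxTURE": after the first operation, "TUREfIx"; after the second, "TUREFIX".
(Check on "GYSHis": → "HisGYS" → "HISGYS" ✓)

TUREFIX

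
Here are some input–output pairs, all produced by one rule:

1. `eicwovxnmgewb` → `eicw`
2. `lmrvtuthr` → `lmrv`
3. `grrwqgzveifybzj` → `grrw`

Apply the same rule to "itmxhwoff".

itmx

The rule is to keep only the first 4 characters.
"itmxhwoff" → "itmx".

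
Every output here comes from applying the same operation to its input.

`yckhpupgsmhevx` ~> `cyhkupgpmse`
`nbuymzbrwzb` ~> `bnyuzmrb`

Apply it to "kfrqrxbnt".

fkqrxr

In each case the input is transformed by: swap each adjacent pair of characters (1↔2, 3↔4, ...), then delete the last 3 characters.
"kfrqrxbnt" → "fkqrxrnbt" → "fkqrxr".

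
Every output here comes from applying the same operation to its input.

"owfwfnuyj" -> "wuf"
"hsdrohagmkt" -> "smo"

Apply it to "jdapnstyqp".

dyn

In each case the input is transformed by: take characters alternately from the front and the back (1st, last, 2nd, 2nd-last, ...), then keep one character in every 3, starting at position 3 (positions 3rd, 6th, 9th, ...).
On "jdapnstyqp" that produces "dyn".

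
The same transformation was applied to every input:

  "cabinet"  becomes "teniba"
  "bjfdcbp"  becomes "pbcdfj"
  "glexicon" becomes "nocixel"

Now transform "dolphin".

Rule — reverse the string, then delete the last character.
On "dolphin": the first step gives "nihplod", and the second then gives "nihplo".
(Check on "glexicon": → "nocixelg" → "nocixel" ✓)

nihplo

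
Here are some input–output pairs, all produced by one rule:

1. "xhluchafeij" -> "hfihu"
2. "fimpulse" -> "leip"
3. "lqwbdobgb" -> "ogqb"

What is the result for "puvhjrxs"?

Looking at the pairs, the operation is to keep every other character starting from the second (positions 2nd, 4th, 6th, ...), then move the first 2 characters to the end (rotate left by 2).
Starting from "puvhjrxs": after the first operation, "uhrs"; after the second, "rsuh".

rsuh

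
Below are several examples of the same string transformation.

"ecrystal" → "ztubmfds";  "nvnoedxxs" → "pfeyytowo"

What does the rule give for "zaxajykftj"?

Looking at the pairs, the operation is to shift every letter 1 place forward in the alphabet (wrapping around), then move the first 3 characters to the end (rotate left by 3).
On "zaxajykftj" that produces "bkzlgukaby".
(Check on "ecrystal": → "fdsztubm" → "ztubmfds" ✓)

bkzlgukaby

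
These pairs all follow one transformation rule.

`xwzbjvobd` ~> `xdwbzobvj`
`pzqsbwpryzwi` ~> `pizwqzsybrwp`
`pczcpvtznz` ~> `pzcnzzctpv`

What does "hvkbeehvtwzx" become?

hxvzkwbteveh

The rule is to take characters alternately from the front and the back (1st, last, 2nd, 2nd-last, ...).
"hvkbeehvtwzx" → "hxvzkwbteveh".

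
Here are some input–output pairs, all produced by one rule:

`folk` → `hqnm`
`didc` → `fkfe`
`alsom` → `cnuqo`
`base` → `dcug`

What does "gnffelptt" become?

The rule is to shift every letter 2 places forward in the alphabet (wrapping around).
So "gnffelptt" becomes "iphhgnrvv".

iphhgnrvv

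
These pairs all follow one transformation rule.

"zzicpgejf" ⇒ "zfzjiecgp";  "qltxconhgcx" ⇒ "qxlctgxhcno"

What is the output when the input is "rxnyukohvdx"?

rxxdnvyhuok

The pattern: take characters alternately from the front and the back (1st, last, 2nd, 2nd-last, ...).
So "rxnyukohvdx" becomes "rxxdnvyhuok".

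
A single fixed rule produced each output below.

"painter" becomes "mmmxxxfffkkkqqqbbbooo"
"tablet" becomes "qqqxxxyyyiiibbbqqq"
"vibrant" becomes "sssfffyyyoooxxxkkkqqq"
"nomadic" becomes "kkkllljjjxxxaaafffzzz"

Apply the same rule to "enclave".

bbbkkkzzziiixxxsssbbb

The pattern: repeat every character 3 times, then shift every letter 3 places backward in the alphabet (wrapping around).
Applying that to "enclave" gives "bbbkkkzzziiixxxsssbbb".
(Check on "painter": → "pppaaaiiinnnttteeerrr" → "mmmxxxfffkkkqqqbbbooo" ✓)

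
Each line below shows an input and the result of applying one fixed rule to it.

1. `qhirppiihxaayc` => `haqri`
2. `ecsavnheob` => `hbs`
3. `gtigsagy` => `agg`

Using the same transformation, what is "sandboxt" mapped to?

Each output is the input with this applied: swap the front and back halves of the string, then keep one character in every 3, starting at position 2 (positions 2nd, 5th, 8th, ...).
Applying both steps to "sandboxt": "boxtsand", then "osd".

osd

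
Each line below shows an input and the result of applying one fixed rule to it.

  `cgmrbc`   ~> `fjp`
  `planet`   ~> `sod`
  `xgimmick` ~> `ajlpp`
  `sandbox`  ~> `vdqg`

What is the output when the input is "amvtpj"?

dpy

The transformation: shift every letter 3 places forward in the alphabet (wrapping around), then delete the last 3 characters.
For "amvtpj", step one produces "dpywsm"; step two turns that into "dpy".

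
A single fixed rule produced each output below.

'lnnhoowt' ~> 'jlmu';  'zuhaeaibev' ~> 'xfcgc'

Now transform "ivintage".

ggre

In each case the input is transformed by: shift every letter 2 places backward in the alphabet (wrapping around), then keep every other character starting from the first (positions 1st, 3rd, 5th, ...).
Doing the same to "ivintage": "ggre".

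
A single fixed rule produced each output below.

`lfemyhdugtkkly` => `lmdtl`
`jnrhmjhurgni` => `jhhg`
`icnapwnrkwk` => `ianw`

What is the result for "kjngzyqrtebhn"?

kgqen

The pattern: keep one character in every 3, starting at position 1 (positions 1st, 4th, 7th, ...).
For "kjngzyqrtebhn" the result is "kgqen".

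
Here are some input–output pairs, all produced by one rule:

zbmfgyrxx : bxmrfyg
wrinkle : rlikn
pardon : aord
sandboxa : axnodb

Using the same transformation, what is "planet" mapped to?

lean

Looking at the pairs, the operation is to take characters alternately from the front and the back (1st, last, 2nd, 2nd-last, ...), then delete the first 2 characters.
Working it through for "planet": intermediate "ptlean", final "lean".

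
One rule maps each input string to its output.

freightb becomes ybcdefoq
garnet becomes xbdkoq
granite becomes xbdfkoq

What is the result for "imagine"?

xbdffjk

In each case the input is transformed by: sort the characters into alphabetical order, then shift every letter 3 places backward in the alphabet (wrapping around).
On "imagine": the first step gives "aegiimn", and the second then gives "xbdffjk".
(Check on "freightb": → "befghirt" → "ybcdefoq" ✓)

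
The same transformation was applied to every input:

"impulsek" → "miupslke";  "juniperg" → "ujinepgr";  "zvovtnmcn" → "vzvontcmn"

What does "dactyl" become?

adtcly

The rule is to swap each adjacent pair of characters (1↔2, 3↔4, ...).
On "dactyl" that produces "adtcly".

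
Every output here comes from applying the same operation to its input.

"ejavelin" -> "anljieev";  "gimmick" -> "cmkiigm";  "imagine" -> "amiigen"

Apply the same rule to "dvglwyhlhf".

dwvllhhgfy

The pattern: sort the characters into reverse alphabetical order, then swap the first and last characters.
Applying both steps to "dvglwyhlhf": "ywvllhhgfd", then "dwvllhhgfy".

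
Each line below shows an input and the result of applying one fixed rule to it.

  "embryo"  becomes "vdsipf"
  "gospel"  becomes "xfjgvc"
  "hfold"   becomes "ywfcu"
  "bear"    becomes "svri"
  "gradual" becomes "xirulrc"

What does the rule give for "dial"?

uzrc

Looking at the pairs, the operation is to shift every letter 9 places backward in the alphabet (wrapping around).
Doing the same to "dial": "uzrc".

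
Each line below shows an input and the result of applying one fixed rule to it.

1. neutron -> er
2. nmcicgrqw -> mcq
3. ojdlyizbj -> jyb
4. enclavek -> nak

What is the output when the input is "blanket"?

The rule is to keep one character in every 3, starting at position 2 (positions 2nd, 5th, 8th, ...).
Doing the same to "blanket": "lk".

lk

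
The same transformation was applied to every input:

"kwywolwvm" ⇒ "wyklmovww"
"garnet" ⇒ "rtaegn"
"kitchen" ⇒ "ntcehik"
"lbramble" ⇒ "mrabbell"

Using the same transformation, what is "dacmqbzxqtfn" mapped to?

The rule is to sort the characters into alphabetical order, then move the last 2 characters to the front (rotate right by 2).
For "dacmqbzxqtfn" the result is "xzabcdfmnqqt".
(Check on "lbramble": → "abbellmr" → "mrabbell" ✓)

xzabcdfmnqqt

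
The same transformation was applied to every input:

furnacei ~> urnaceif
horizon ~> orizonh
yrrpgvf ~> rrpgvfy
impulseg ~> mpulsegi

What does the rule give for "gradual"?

radualg

Looking at the pairs, the operation is to move the first character to the end.
On "gradual" that produces "radualg".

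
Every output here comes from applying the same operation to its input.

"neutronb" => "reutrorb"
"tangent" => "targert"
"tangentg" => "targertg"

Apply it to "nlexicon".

rlexicor

The rule is to replace every "n" with "r".
On "nlexicon" that produces "rlexicor".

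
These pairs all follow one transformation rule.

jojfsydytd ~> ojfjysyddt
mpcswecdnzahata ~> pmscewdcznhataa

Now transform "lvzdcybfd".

The pattern: swap each adjacent pair of characters (1↔2, 3↔4, ...).
On "lvzdcybfd" that produces "vldzycfbd".

vldzycfbd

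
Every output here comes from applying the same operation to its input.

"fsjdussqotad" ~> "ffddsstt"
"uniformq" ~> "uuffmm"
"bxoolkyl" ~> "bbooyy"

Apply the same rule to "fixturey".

ffttee

The transformation: keep one character in every 3, starting at position 1 (positions 1st, 4th, 7th, ...), then double every character.
Applying both steps to "fixturey": "fte", then "ffttee".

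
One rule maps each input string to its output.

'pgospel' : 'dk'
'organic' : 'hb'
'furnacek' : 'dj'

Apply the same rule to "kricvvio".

Looking at the pairs, the operation is to shift every letter 1 place backward in the alphabet (wrapping around), then keep only the last 2 characters.
"kricvvio" → "jqhbuuhn" → "hn".

hn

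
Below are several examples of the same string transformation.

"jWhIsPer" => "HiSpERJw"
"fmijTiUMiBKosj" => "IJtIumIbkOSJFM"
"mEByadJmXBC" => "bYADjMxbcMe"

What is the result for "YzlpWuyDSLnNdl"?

LPwUYdslNnDLyZ

In each case the input is transformed by: flip the case of every letter, then move the first 2 characters to the end (rotate left by 2).
Applying both steps to "YzlpWuyDSLnNdl": "yZLPwUYdslNnDL", then "LPwUYdslNnDLyZ".
(Check on "mEByadJmXBC": → "MebYADjMxbc" → "bYADjMxbcMe" ✓)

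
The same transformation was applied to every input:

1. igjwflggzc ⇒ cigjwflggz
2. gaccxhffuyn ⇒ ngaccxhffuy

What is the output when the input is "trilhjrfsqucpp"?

In each case the input is transformed by: move the last character to the front.
"trilhjrfsqucpp" → "ptrilhjrfsqucp".

ptrilhjrfsqucp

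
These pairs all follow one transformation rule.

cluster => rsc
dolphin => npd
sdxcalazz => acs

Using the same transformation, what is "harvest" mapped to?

The rule is to keep one character in every 3, starting at position 1 (positions 1st, 4th, 7th, ...), then reverse the string.
Working it through for "harvest": intermediate "hvt", final "tvh".

tvh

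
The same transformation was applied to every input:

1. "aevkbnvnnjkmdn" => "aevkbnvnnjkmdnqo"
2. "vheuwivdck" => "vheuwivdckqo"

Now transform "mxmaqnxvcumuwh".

In each case the input is transformed by: append "qo".
For "mxmaqnxvcumuwh" the result is "mxmaqnxvcumuwhqo".

mxmaqnxvcumuwhqo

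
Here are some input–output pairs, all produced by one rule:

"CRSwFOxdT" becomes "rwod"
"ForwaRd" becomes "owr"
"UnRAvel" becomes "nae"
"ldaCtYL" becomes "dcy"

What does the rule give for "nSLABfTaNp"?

The pattern: keep every other character starting from the second (positions 2nd, 4th, 6th, ...), then convert every letter to lowercase.
Applying both steps to "nSLABfTaNp": "SAfap", then "safap".

safap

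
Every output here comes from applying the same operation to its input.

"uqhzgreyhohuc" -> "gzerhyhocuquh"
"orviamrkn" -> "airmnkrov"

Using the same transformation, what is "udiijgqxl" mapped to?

jiqglxdui

What's happening: move the first 3 characters to the end (rotate left by 3), then swap each adjacent pair of characters (1↔2, 3↔4, ...).
On "udiijgqxl": the first step gives "ijgqxludi", and the second then gives "jiqglxdui".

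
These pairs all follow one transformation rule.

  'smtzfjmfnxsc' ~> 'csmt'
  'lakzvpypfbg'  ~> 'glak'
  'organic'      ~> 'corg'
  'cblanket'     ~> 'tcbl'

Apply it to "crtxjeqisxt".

Each output is the input with this applied: move the first 3 characters to the end (rotate left by 3), then keep only the last 4 characters.
Working it through for "crtxjeqisxt": intermediate "xjeqisxtcrt", final "tcrt".

tcrt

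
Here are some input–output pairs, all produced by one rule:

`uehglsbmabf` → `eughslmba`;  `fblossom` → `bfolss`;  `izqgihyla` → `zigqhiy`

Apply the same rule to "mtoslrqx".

Looking at the pairs, the operation is to delete the last 2 characters, then swap each adjacent pair of characters (1↔2, 3↔4, ...).
Starting from "mtoslrqx": after the first operation, "mtoslr"; after the second, "tmsorl".

tmsorl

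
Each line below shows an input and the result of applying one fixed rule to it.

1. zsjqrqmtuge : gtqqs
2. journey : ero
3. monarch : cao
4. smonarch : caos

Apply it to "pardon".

orp

What's happening: reverse the string, then keep every other character starting from the second (positions 2nd, 4th, 6th, ...).
"pardon" → "nodrap" → "orp".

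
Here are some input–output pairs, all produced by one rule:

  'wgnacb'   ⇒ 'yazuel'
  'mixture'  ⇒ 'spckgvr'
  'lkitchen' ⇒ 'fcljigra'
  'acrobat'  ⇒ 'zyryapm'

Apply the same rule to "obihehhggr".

Rule — move the last 3 characters to the front (rotate right by 3), then shift every letter 2 places backward in the alphabet (wrapping around).
Starting from "obihehhggr": after the first operation, "ggrobihehh"; after the second, "eepmzgfcff".

eepmzgfcff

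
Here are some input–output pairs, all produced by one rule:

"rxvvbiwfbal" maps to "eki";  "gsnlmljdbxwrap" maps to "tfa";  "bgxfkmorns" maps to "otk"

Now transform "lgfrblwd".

Each output is the input with this applied: shift every letter 13 places forward in the alphabet (wrapping around) — i.e. ROT13, then keep only the first 3 characters.
Applying both steps to "lgfrblwd": "ytseoyjq", then "yts".

yts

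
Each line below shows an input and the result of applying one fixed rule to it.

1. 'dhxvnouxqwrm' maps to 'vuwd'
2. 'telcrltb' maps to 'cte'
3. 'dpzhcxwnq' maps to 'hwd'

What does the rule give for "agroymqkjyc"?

oqyg

Each output is the input with this applied: move the first 3 characters to the end (rotate left by 3), then keep one character in every 3, starting at position 1 (positions 1st, 4th, 7th, ...).
On "agroymqkjyc": the first step gives "oymqkjycagr", and the second then gives "oqyg".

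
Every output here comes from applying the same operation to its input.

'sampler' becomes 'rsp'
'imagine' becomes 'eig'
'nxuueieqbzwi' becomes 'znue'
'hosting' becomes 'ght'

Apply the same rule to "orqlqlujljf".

jolu

Looking at the pairs, the operation is to keep one character in every 3, starting at position 1 (positions 1st, 4th, 7th, ...), then move the last character to the front.
Starting from "orqlqlujljf": after the first operation, "oluj"; after the second, "jolu".
(Check on "imagine": → "ige" → "eig" ✓)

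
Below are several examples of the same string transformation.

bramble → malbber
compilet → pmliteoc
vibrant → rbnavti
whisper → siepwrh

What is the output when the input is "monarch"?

ancrmho

Each output is the input with this applied: move the first 2 characters to the end (rotate left by 2), then swap each adjacent pair of characters (1↔2, 3↔4, ...).
On "monarch": the first step gives "narchmo", and the second then gives "ancrmho".
(Check on "vibrant": → "brantvi" → "rbnavti" ✓)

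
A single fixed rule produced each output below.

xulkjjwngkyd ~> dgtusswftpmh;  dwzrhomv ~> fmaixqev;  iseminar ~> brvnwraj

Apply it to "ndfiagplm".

The pattern: shift every letter 9 places forward in the alphabet (wrapping around), then swap each adjacent pair of characters (1↔2, 3↔4, ...).
For "ndfiagplm" the result is "mwropjuyv".

mwropjuyv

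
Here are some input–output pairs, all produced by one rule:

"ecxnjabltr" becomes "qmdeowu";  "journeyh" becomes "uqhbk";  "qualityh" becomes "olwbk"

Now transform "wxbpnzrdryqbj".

What's happening: shift every letter 3 places forward in the alphabet (wrapping around), then delete the first 3 characters.
Applying both steps to "wxbpnzrdryqbj": "zaesqcugubtem", then "sqcugubtem".

sqcugubtem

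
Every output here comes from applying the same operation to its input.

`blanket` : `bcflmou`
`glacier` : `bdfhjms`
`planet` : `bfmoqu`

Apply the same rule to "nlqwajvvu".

Looking at the pairs, the operation is to shift every letter 1 place forward in the alphabet (wrapping around), then sort the characters into alphabetical order.
For "nlqwajvvu", step one produces "omrxbkwwv"; step two turns that into "bkmorvwwx".

bkmorvwwx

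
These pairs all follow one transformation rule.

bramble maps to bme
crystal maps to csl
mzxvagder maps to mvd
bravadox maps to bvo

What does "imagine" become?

ige

Rule — keep one character in every 3, starting at position 1 (positions 1st, 4th, 7th, ...).
Doing the same to "imagine": "ige".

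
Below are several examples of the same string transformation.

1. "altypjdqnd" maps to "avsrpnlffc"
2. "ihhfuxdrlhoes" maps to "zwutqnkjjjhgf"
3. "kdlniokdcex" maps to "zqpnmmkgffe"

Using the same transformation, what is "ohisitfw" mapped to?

yvuqkkjh

Rule — sort the characters into reverse alphabetical order, then shift every letter 2 places forward in the alphabet (wrapping around).
"ohisitfw" → "wtsoiihf" → "yvuqkkjh".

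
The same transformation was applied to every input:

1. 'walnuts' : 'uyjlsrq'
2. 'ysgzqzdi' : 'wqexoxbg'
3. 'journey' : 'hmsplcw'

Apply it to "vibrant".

tgzpylr

The rule is to shift every letter 2 places backward in the alphabet (wrapping around).
On "vibrant" that produces "tgzpylr".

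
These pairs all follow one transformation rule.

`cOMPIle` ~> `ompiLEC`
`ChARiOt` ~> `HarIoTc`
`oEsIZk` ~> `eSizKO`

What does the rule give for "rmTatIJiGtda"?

The transformation: move the first character to the end, then flip the case of every letter.
Starting from "rmTatIJiGtda": after the first operation, "mTatIJiGtdar"; after the second, "MtATijIgTDAR".

MtATijIgTDAR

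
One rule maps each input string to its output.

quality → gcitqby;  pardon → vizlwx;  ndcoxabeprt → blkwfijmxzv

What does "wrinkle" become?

The transformation: shift every letter 8 places forward in the alphabet (wrapping around), then swap the first and last characters.
Working it through for "wrinkle": intermediate "ezqvstm", final "mzqvste".

mzqvste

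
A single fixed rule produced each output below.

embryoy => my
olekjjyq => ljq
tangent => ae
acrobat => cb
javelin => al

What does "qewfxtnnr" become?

exn

What's happening: keep one character in every 3, starting at position 2 (positions 2nd, 5th, 8th, ...).
Applying that to "qewfxtnnr" gives "exn".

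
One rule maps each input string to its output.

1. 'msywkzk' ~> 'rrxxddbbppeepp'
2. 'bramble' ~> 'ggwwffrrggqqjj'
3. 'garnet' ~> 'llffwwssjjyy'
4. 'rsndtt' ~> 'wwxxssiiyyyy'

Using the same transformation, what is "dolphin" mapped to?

In each case the input is transformed by: shift every letter 5 places forward in the alphabet (wrapping around), then double every character.
For "dolphin", step one produces "itqumns"; step two turns that into "iittqquummnnss".

iittqquummnnss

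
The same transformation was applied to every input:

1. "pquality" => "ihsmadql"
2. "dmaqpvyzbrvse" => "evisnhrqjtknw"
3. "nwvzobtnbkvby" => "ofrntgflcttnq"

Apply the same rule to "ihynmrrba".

The rule is to swap each adjacent pair of characters (1↔2, 3↔4, ...), then shift every letter 8 places backward in the alphabet (wrapping around).
Applying both steps to "ihynmrrba": "hinyrmbra", then "zafqjetjs".

zafqjetjs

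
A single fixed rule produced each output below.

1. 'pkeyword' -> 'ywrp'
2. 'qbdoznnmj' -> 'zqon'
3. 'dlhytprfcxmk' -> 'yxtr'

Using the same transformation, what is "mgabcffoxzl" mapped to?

The rule is to sort the characters into reverse alphabetical order, then keep only the first 4 characters.
For "mgabcffoxzl", step one produces "zxomlgffcba"; step two turns that into "zxom".
(Check on "pkeyword": → "ywrpoked" → "ywrp" ✓)

zxom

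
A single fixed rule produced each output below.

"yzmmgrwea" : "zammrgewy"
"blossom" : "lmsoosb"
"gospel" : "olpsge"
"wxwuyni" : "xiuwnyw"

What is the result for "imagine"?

In each case the input is transformed by: swap the first and last characters, then swap each adjacent pair of characters (1↔2, 3↔4, ...).
On "imagine": the first step gives "emagini", and the second then gives "meganii".

meganii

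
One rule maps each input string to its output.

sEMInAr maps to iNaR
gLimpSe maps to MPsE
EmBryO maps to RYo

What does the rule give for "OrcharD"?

The rule is to delete the first 3 characters, then flip the case of every letter.
Working it through for "OrcharD": intermediate "harD", final "HARd".

HARd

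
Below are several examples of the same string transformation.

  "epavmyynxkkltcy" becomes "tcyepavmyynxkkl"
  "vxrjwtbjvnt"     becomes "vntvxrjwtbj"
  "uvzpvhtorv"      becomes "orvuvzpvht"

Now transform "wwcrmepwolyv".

lyvwwcrmepwo

Each output is the input with this applied: move the last 3 characters to the front (rotate right by 3).
For "wwcrmepwolyv" the result is "lyvwwcrmepwo".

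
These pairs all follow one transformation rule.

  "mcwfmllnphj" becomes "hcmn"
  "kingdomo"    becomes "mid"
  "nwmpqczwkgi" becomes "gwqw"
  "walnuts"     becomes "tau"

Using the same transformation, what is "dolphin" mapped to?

The transformation: move the last 2 characters to the front (rotate right by 2), then keep one character in every 3, starting at position 1 (positions 1st, 4th, 7th, ...).
Applying both steps to "dolphin": "indolph", then "ioh".
(Check on "walnuts": → "tswalnu" → "tau" ✓)

ioh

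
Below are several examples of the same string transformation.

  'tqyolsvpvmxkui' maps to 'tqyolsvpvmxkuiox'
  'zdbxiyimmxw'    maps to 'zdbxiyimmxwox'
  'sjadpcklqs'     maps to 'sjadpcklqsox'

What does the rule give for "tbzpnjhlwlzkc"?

tbzpnjhlwlzkcox

Looking at the pairs, the operation is to append "ox".
For "tbzpnjhlwlzkc" the result is "tbzpnjhlwlzkcox".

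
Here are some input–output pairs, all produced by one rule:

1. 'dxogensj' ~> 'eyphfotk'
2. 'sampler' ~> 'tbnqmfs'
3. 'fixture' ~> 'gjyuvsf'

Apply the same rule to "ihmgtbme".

The pattern: shift every letter 1 place forward in the alphabet (wrapping around).
"ihmgtbme" → "jinhucnf".

jinhucnf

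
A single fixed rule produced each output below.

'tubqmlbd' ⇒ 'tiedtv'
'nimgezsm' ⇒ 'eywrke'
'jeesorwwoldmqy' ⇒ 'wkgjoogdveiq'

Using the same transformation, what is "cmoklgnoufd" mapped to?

The transformation: delete the first 2 characters, then shift every letter 8 places backward in the alphabet (wrapping around).
For "cmoklgnoufd" the result is "gcdyfgmxv".

gcdyfgmxv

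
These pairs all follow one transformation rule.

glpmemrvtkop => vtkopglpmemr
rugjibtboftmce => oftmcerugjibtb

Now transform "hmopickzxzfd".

zxzfdhmopick

The pattern: move the first character to the end, then swap the front and back halves of the string.
Applying both steps to "hmopickzxzfd": "mopickzxzfdh", then "zxzfdhmopick".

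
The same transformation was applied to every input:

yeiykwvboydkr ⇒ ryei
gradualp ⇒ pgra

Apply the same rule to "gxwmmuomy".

The transformation: move the first 3 characters to the end (rotate left by 3), then keep only the last 4 characters.
"gxwmmuomy" → "mmuomygxw" → "ygxw".
(Check on "yeiykwvboydkr": → "ykwvboydkryei" → "ryei" ✓)

ygxw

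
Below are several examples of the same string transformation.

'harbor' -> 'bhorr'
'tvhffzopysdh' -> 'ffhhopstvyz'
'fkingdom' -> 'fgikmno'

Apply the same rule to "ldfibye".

defily

The rule is to sort the characters into alphabetical order, then delete the first character.
Starting from "ldfibye": after the first operation, "bdefily"; after the second, "defily".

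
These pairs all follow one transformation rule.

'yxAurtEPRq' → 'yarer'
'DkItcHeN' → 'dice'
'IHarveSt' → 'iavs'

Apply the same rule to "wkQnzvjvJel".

The rule is to keep every other character starting from the first (positions 1st, 3rd, 5th, ...), then convert every letter to lowercase.
Starting from "wkQnzvjvJel": after the first operation, "wQzjJl"; after the second, "wqzjjl".

wqzjjl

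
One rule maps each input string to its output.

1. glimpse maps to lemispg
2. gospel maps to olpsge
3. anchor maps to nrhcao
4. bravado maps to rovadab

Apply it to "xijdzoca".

iadjozxc

Looking at the pairs, the operation is to swap the first and last characters, then swap each adjacent pair of characters (1↔2, 3↔4, ...).
Applying both steps to "xijdzoca": "aijdzocx", then "iadjozxc".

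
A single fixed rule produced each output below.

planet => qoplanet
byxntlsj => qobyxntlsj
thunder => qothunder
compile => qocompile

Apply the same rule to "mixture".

The transformation: prepend "qo".
On "mixture" that produces "qomixture".

qomixture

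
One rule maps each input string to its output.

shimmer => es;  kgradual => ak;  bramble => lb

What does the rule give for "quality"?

The pattern: swap the first and last characters, then keep only the last 2 characters.
Working it through for "quality": intermediate "yualitq", final "tq".

tq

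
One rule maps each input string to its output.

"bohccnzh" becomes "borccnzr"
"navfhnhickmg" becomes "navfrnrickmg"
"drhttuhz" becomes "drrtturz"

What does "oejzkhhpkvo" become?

Rule — replace every "h" with "r".
Doing the same to "oejzkhhpkvo": "oejzkrrpkvo".

oejzkrrpkvo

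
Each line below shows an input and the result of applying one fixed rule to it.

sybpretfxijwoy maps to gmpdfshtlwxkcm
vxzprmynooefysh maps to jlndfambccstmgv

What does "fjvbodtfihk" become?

Each output is the input with this applied: shift every letter 12 places backward in the alphabet (wrapping around).
Applying that to "fjvbodtfihk" gives "txjpcrhtwvy".

txjpcrhtwvy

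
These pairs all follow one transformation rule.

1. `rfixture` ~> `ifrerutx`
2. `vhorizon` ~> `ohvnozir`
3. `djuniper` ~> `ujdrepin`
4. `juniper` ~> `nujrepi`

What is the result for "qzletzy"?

lzqyzte

The transformation: move the first 3 characters to the end (rotate left by 3), then reverse the string.
Starting from "qzletzy": after the first operation, "etzyqzl"; after the second, "lzqyzte".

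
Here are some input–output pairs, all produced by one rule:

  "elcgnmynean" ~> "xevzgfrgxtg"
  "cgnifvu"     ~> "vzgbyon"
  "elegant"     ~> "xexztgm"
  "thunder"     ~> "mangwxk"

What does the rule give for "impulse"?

What's happening: shift every letter 7 places backward in the alphabet (wrapping around).
For "impulse" the result is "bfinelx".

bfinelx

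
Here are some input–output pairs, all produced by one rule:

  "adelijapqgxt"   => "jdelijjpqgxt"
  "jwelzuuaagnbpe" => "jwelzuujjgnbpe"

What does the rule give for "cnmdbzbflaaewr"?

What's happening: replace every "a" with "j".
So "cnmdbzbflaaewr" becomes "cnmdbzbfljjewr".

cnmdbzbfljjewr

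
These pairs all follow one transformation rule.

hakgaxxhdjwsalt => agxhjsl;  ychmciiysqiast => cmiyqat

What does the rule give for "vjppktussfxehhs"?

jptsfeh

The rule is to keep every other character starting from the second (positions 2nd, 4th, 6th, ...).
"vjppktussfxehhs" → "jptsfeh".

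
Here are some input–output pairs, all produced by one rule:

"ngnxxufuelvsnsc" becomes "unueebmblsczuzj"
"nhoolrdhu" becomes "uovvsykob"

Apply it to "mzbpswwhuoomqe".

tgiwzddobvvtxl

The pattern: shift every letter 7 places forward in the alphabet (wrapping around).
So "mzbpswwhuoomqe" becomes "tgiwzddobvvtxl".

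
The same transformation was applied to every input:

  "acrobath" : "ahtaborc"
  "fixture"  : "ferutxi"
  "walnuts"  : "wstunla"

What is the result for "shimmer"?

sremmih

In each case the input is transformed by: move the first character to the end, then reverse the string.
Starting from "shimmer": after the first operation, "himmers"; after the second, "sremmih".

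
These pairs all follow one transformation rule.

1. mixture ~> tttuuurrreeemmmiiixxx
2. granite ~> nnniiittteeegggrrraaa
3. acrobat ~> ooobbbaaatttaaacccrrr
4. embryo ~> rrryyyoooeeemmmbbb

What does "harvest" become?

vvveeesssttthhhaaarrr

What's happening: move the first 3 characters to the end (rotate left by 3), then repeat every character 3 times.
Working it through for "harvest": intermediate "vesthar", final "vvveeesssttthhhaaarrr".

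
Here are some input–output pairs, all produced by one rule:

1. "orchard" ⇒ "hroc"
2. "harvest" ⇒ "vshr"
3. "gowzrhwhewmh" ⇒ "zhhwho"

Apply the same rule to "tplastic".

In each case the input is transformed by: move the first 3 characters to the end (rotate left by 3), then keep every other character starting from the first (positions 1st, 3rd, 5th, ...).
On "tplastic": the first step gives "astictpl", and the second then gives "atcp".

atcp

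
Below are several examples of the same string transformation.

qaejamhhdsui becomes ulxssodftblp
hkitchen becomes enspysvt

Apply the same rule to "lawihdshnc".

In each case the input is transformed by: move the first 3 characters to the end (rotate left by 3), then shift every letter 11 places forward in the alphabet (wrapping around).
Starting from "lawihdshnc": after the first operation, "ihdshnclaw"; after the second, "tsodsynwlh".

tsodsynwlh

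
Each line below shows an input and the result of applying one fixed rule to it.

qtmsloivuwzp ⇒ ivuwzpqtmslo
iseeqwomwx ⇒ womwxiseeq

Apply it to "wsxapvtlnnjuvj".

lnnjuvjwsxapvt

Looking at the pairs, the operation is to swap the front and back halves of the string.
On "wsxapvtlnnjuvj" that produces "lnnjuvjwsxapvt".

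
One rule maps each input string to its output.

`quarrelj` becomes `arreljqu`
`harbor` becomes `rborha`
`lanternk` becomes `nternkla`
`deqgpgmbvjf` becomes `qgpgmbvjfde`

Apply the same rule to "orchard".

Looking at the pairs, the operation is to move the first 2 characters to the end (rotate left by 2).
On "orchard" that produces "chardor".

chardor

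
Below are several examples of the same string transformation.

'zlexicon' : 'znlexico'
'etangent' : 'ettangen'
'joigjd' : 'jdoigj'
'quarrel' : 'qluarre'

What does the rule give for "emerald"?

Rule — swap the first and last characters, then move the last character to the front.
On "emerald": the first step gives "dmerale", and the second then gives "edmeral".

edmeral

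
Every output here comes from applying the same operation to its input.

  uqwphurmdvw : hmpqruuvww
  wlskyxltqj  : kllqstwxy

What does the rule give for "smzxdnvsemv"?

emmnssvvxz

Rule — sort the characters into alphabetical order, then delete the first character.
For "smzxdnvsemv", step one produces "demmnssvvxz"; step two turns that into "emmnssvvxz".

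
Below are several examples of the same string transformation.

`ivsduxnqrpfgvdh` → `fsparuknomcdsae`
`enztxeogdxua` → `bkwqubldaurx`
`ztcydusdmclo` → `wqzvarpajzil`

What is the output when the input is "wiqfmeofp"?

Rule — shift every letter 3 places backward in the alphabet (wrapping around).
For "wiqfmeofp" the result is "tfncjblcm".

tfncjblcm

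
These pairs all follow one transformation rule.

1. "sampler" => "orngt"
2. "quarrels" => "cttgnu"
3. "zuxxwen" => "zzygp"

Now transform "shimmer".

koogt

What's happening: shift every letter 2 places forward in the alphabet (wrapping around), then delete the first 2 characters.
Applying that to "shimmer" gives "koogt".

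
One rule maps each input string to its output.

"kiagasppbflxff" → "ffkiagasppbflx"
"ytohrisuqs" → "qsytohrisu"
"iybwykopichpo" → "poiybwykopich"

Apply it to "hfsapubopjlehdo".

dohfsapubopjleh

Each output is the input with this applied: move the last 2 characters to the front (rotate right by 2).
"hfsapubopjlehdo" → "dohfsapubopjleh".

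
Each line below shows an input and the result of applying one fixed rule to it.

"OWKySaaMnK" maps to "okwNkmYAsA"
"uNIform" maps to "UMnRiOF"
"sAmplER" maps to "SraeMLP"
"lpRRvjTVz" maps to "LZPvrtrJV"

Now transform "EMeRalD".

edmLEAr

Looking at the pairs, the operation is to take characters alternately from the front and the back (1st, last, 2nd, 2nd-last, ...), then flip the case of every letter.
Applying that to "EMeRalD" gives "edmLEAr".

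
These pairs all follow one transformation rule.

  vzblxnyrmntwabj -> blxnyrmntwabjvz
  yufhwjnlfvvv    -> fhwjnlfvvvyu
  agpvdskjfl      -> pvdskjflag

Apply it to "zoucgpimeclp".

Each output is the input with this applied: move the first 2 characters to the end (rotate left by 2).
For "zoucgpimeclp" the result is "ucgpimeclpzo".

ucgpimeclpzo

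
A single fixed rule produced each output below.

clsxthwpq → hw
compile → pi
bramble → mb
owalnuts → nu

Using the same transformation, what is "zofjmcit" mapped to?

mc

In each case the input is transformed by: move the last 2 characters to the front (rotate right by 2), then keep only the last 2 characters.
For "zofjmcit" the result is "mc".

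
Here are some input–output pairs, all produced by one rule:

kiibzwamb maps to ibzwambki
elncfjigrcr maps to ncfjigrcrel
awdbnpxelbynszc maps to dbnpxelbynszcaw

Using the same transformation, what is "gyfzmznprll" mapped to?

Rule — move the first 2 characters to the end (rotate left by 2).
"gyfzmznprll" → "fzmznprllgy".

fzmznprllgy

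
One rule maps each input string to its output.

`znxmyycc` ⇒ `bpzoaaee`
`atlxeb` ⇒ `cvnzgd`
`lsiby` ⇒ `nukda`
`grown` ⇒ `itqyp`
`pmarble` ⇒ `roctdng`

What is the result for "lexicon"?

Looking at the pairs, the operation is to shift every letter 2 places forward in the alphabet (wrapping around).
So "lexicon" becomes "ngzkeqp".

ngzkeqp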